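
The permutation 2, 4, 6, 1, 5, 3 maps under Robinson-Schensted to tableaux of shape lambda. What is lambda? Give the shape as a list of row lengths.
[3, 2, 1]

Row-insert each entry into an empty tableau.

After inserting 2: P = [[2]].
After inserting 4: P = [[2, 4]].
After inserting 6: P = [[2, 4, 6]].
After inserting 1: P = [[1, 4, 6], [2]].
After inserting 5: P = [[1, 4, 5], [2, 6]].
After inserting 3: P = [[1, 3, 5], [2, 4], [6]].

The final insertion tableau P = [[1, 3, 5], [2, 4], [6]] has shape [3, 2, 1].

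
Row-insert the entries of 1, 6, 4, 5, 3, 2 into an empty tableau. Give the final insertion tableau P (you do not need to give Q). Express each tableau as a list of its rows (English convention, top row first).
Insert 1: appended to row 1. P = [[1]].
Insert 6: appended to row 1. P = [[1, 6]].
Insert 4: 4 bumps 6 from row 1; 6 starts row 2. P = [[1, 4], [6]].
Insert 5: appended to row 1. P = [[1, 4, 5], [6]].
Insert 3: 3 bumps 4 from row 1; 4 bumps 6 from row 2; 6 starts row 3. P = [[1, 3, 5], [4], [6]].
Insert 2: 2 bumps 3 from row 1; 3 bumps 4 from row 2; 4 bumps 6 from row 3; 6 starts row 4. P = [[1, 2, 5], [3], [4], [6]].

So P = [[1, 2, 5], [3], [4], [6]].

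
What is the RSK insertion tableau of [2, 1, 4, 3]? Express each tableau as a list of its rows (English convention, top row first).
P = [[1, 3], [2, 4]]

Insert 2: appended to row 1. P = [[2]].
Insert 1: 1 bumps 2 from row 1; 2 starts row 2. P = [[1], [2]].
Insert 4: appended to row 1. P = [[1, 4], [2]].
Insert 3: 3 bumps 4 from row 1; 4 appends to row 2. P = [[1, 3], [2, 4]].

So P = [[1, 3], [2, 4]].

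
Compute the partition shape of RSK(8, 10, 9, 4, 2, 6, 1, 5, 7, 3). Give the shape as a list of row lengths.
[3, 2, 2, 2, 1]

Row-insert each entry into an empty tableau.

After inserting 8: P = [[8]].
After inserting 10: P = [[8, 10]].
After inserting 9: P = [[8, 9], [10]].
After inserting 4: P = [[4, 9], [8], [10]].
After inserting 2: P = [[2, 9], [4], [8], [10]].
After inserting 6: P = [[2, 6], [4, 9], [8], [10]].
After inserting 1: P = [[1, 6], [2, 9], [4], [8], [10]].
After inserting 5: P = [[1, 5], [2, 6], [4, 9], [8], [10]].
After inserting 7: P = [[1, 5, 7], [2, 6], [4, 9], [8], [10]].
After inserting 3: P = [[1, 3, 7], [2, 5], [4, 6], [8, 9], [10]].

The final insertion tableau P = [[1, 3, 7], [2, 5], [4, 6], [8, 9], [10]] has shape [3, 2, 2, 2, 1].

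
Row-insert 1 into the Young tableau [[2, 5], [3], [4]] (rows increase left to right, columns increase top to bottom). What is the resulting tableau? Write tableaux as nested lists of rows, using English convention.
[[1, 5], [2], [3], [4]]

In row 1, 1 replaces 2 (the leftmost entry greater than 1); 2 is bumped to row 2. In row 2, 2 replaces 3 (the leftmost entry greater than 2); 3 is bumped to row 3. In row 3, 3 replaces 4 (the leftmost entry greater than 3); 4 is bumped to row 4. 4 starts a new row 4. The new tableau is [[1, 5], [2], [3], [4]].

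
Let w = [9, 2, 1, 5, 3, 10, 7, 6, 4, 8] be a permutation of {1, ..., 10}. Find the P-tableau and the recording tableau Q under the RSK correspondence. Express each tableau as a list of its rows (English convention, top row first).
Insert each entry of the permutation into P by Schensted row insertion, recording in Q the position of each new cell.

After inserting 9: P = [[9]].
After inserting 2: P = [[2], [9]].
After inserting 1: P = [[1], [2], [9]].
After inserting 5: P = [[1, 5], [2], [9]].
After inserting 3: P = [[1, 3], [2, 5], [9]].
After inserting 10: P = [[1, 3, 10], [2, 5], [9]].
After inserting 7: P = [[1, 3, 7], [2, 5, 10], [9]].
After inserting 6: P = [[1, 3, 6], [2, 5, 7], [9, 10]].
After inserting 4: P = [[1, 3, 4], [2, 5, 6], [7, 10], [9]].
After inserting 8: P = [[1, 3, 4, 8], [2, 5, 6], [7, 10], [9]].

So P = [[1, 3, 4, 8], [2, 5, 6], [7, 10], [9]], Q = [[1, 4, 6, 10], [2, 5, 7], [3, 8], [9]].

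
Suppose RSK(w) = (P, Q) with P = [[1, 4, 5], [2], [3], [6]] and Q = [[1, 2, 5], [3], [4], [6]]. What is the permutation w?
Reverse the RSK construction: for i from n down to 1, find the cell of Q containing i, remove the entry at that cell from P, and reverse-bump it up through P; the value ejected from row 1 is w(i).

Step i=6: Q has 6 at row 4, column 1; remove 6 from row 4 of P and reverse-bump: 6 enters row 3 and ejects 3; 3 enters row 2 and ejects 2; 2 enters row 1 and ejects 1. So w(6) = 1. P is now [[2, 4, 5], [3], [6]].
Step i=5: Q has 5 at row 1, column 3; remove that cell from P, ejecting 5. So w(5) = 5. P is now [[2, 4], [3], [6]].
Step i=4: Q has 4 at row 3, column 1; remove 6 from row 3 of P and reverse-bump: 6 enters row 2 and ejects 3; 3 enters row 1 and ejects 2. So w(4) = 2. P is now [[3, 4], [6]].
Step i=3: Q has 3 at row 2, column 1; remove 6 from row 2 of P and reverse-bump: 6 enters row 1 and ejects 4. So w(3) = 4. P is now [[3, 6]].
Step i=2: Q has 2 at row 1, column 2; remove that cell from P, ejecting 6. So w(2) = 6. P is now [[3]].
Step i=1: Q has 1 at row 1, column 1; remove that cell from P, ejecting 3. So w(1) = 3. P is now [].

So w = 3 6 4 2 5 1.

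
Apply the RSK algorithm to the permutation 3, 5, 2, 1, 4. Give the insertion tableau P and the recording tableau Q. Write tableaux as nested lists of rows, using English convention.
P = [[1, 4], [2, 5], [3]], Q = [[1, 2], [3, 5], [4]]

Insert each entry of the permutation into P by Schensted row insertion, recording in Q the position of each new cell.

Insert 3: appended to row 1. P = [[3]].
Insert 5: appended to row 1. P = [[3, 5]].
Insert 2: 2 bumps 3 from row 1; 3 starts row 2. P = [[2, 5], [3]].
Insert 1: 1 bumps 2 from row 1; 2 bumps 3 from row 2; 3 starts row 3. P = [[1, 5], [2], [3]].
Insert 4: 4 bumps 5 from row 1; 5 appends to row 2. P = [[1, 4], [2, 5], [3]].

So P = [[1, 4], [2, 5], [3]], Q = [[1, 2], [3, 5], [4]].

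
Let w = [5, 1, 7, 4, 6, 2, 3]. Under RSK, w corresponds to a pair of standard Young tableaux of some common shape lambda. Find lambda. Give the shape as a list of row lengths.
Row-insert each entry into an empty tableau.

After inserting 5: P = [[5]].
After inserting 1: P = [[1], [5]].
After inserting 7: P = [[1, 7], [5]].
After inserting 4: P = [[1, 4], [5, 7]].
After inserting 6: P = [[1, 4, 6], [5, 7]].
After inserting 2: P = [[1, 2, 6], [4, 7], [5]].
After inserting 3: P = [[1, 2, 3], [4, 6], [5, 7]].

The final insertion tableau P = [[1, 2, 3], [4, 6], [5, 7]] has shape [3, 2, 2].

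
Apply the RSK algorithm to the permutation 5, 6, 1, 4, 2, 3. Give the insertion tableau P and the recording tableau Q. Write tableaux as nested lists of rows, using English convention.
P = [[1, 2, 3], [4, 6], [5]], Q = [[1, 2, 6], [3, 4], [5]]

Insert each entry of the permutation into P by Schensted row insertion, recording in Q the position of each new cell.

Insert 5: appended to row 1. P = [[5]], Q = [[1]].
Insert 6: appended to row 1. P = [[5, 6]], Q = [[1, 2]].
Insert 1: 1 bumps 5 from row 1; 5 starts row 2. P = [[1, 6], [5]], Q = [[1, 2], [3]].
Insert 4: 4 bumps 6 from row 1; 6 appends to row 2. P = [[1, 4], [5, 6]], Q = [[1, 2], [3, 4]].
Insert 2: 2 bumps 4 from row 1; 4 bumps 5 from row 2; 5 starts row 3. P = [[1, 2], [4, 6], [5]], Q = [[1, 2], [3, 4], [5]].
Insert 3: appended to row 1. P = [[1, 2, 3], [4, 6], [5]], Q = [[1, 2, 6], [3, 4], [5]].

So P = [[1, 2, 3], [4, 6], [5]], Q = [[1, 2, 6], [3, 4], [5]].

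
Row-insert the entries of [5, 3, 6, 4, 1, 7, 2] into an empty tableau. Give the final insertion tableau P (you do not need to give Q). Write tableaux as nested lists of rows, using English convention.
P = [[1, 2, 7], [3, 4], [5, 6]]

Insert 5: appended to row 1. P = [[5]].
Insert 3: 3 bumps 5 from row 1; 5 starts row 2. P = [[3], [5]].
Insert 6: appended to row 1. P = [[3, 6], [5]].
Insert 4: 4 bumps 6 from row 1; 6 appends to row 2. P = [[3, 4], [5, 6]].
Insert 1: 1 bumps 3 from row 1; 3 bumps 5 from row 2; 5 starts row 3. P = [[1, 4], [3, 6], [5]].
Insert 7: appended to row 1. P = [[1, 4, 7], [3, 6], [5]].
Insert 2: 2 bumps 4 from row 1; 4 bumps 6 from row 2; 6 appends to row 3. P = [[1, 2, 7], [3, 4], [5, 6]].

So P = [[1, 2, 7], [3, 4], [5, 6]].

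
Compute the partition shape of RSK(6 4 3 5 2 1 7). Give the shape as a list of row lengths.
[3, 1, 1, 1, 1]

Row-insert each entry into an empty tableau.

After inserting 6: P = [[6]].
After inserting 4: P = [[4], [6]].
After inserting 3: P = [[3], [4], [6]].
After inserting 5: P = [[3, 5], [4], [6]].
After inserting 2: P = [[2, 5], [3], [4], [6]].
After inserting 1: P = [[1, 5], [2], [3], [4], [6]].
After inserting 7: P = [[1, 5, 7], [2], [3], [4], [6]].

The final insertion tableau P = [[1, 5, 7], [2], [3], [4], [6]] has shape [3, 1, 1, 1, 1].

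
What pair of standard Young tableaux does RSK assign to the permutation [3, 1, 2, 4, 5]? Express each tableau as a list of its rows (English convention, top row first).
Insert each entry of the permutation into P by Schensted row insertion, recording in Q the position of each new cell.

Insert 3: appended to row 1. P = [[3]].
Insert 1: 1 bumps 3 from row 1; 3 starts row 2. P = [[1], [3]].
Insert 2: appended to row 1. P = [[1, 2], [3]].
Insert 4: appended to row 1. P = [[1, 2, 4], [3]].
Insert 5: appended to row 1. P = [[1, 2, 4, 5], [3]].

So P = [[1, 2, 4, 5], [3]], Q = [[1, 3, 4, 5], [2]].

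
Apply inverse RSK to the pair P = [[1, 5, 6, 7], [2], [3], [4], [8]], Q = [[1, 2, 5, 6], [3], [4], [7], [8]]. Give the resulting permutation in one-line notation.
4 8 5 3 6 7 2 1

Reverse the RSK construction: for i from n down to 1, find the cell of Q containing i, remove the entry at that cell from P, and reverse-bump it up through P; the value ejected from row 1 is w(i).

Step i=8: Q has 8 at row 5, column 1; remove 8 from row 5 of P and reverse-bump: 8 enters row 4 and ejects 4; 4 enters row 3 and ejects 3; 3 enters row 2 and ejects 2; 2 enters row 1 and ejects 1. So w(8) = 1. P is now [[2, 5, 6, 7], [3], [4], [8]].
Step i=7: Q has 7 at row 4, column 1; remove 8 from row 4 of P and reverse-bump: 8 enters row 3 and ejects 4; 4 enters row 2 and ejects 3; 3 enters row 1 and ejects 2. So w(7) = 2. P is now [[3, 5, 6, 7], [4], [8]].
Step i=6: Q has 6 at row 1, column 4; remove that cell from P, ejecting 7. So w(6) = 7. P is now [[3, 5, 6], [4], [8]].
Step i=5: Q has 5 at row 1, column 3; remove that cell from P, ejecting 6. So w(5) = 6. P is now [[3, 5], [4], [8]].
Step i=4: Q has 4 at row 3, column 1; remove 8 from row 3 of P and reverse-bump: 8 enters row 2 and ejects 4; 4 enters row 1 and ejects 3. So w(4) = 3. P is now [[4, 5], [8]].
Step i=3: Q has 3 at row 2, column 1; remove 8 from row 2 of P and reverse-bump: 8 enters row 1 and ejects 5. So w(3) = 5. P is now [[4, 8]].
Step i=2: Q has 2 at row 1, column 2; remove that cell from P, ejecting 8. So w(2) = 8. P is now [[4]].
Step i=1: Q has 1 at row 1, column 1; remove that cell from P, ejecting 4. So w(1) = 4. P is now [].

So w = 4 8 5 3 6 7 2 1.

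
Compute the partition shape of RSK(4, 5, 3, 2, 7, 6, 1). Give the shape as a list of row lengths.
Row-insert each entry into an empty tableau.

After inserting 4: P = [[4]].
After inserting 5: P = [[4, 5]].
After inserting 3: P = [[3, 5], [4]].
After inserting 2: P = [[2, 5], [3], [4]].
After inserting 7: P = [[2, 5, 7], [3], [4]].
After inserting 6: P = [[2, 5, 6], [3, 7], [4]].
After inserting 1: P = [[1, 5, 6], [2, 7], [3], [4]].

The final insertion tableau P = [[1, 5, 6], [2, 7], [3], [4]] has shape [3, 2, 1, 1].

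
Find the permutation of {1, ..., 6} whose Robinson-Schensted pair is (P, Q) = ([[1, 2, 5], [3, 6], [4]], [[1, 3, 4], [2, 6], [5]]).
Reverse the RSK construction: for i from n down to 1, find the cell of Q containing i, remove the entry at that cell from P, and reverse-bump it up through P; the value ejected from row 1 is w(i).

Step i=6: Q has 6 at row 2, column 2; remove 6 from row 2 of P and reverse-bump: 6 enters row 1 and ejects 5. So w(6) = 5. P is now [[1, 2, 6], [3], [4]].
Step i=5: Q has 5 at row 3, column 1; remove 4 from row 3 of P and reverse-bump: 4 enters row 2 and ejects 3; 3 enters row 1 and ejects 2. So w(5) = 2. P is now [[1, 3, 6], [4]].
Step i=4: Q has 4 at row 1, column 3; remove that cell from P, ejecting 6. So w(4) = 6. P is now [[1, 3], [4]].
Step i=3: Q has 3 at row 1, column 2; remove that cell from P, ejecting 3. So w(3) = 3. P is now [[1], [4]].
Step i=2: Q has 2 at row 2, column 1; remove 4 from row 2 of P and reverse-bump: 4 enters row 1 and ejects 1. So w(2) = 1. P is now [[4]].
Step i=1: Q has 1 at row 1, column 1; remove that cell from P, ejecting 4. So w(1) = 4. P is now [].

So w = 4 1 3 6 2 5.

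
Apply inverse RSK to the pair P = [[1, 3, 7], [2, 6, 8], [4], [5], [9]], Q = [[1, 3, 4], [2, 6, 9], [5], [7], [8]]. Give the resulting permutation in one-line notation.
9 5 6 8 2 4 3 1 7

Reverse the RSK construction: for i from n down to 1, find the cell of Q containing i, remove the entry at that cell from P, and reverse-bump it up through P; the value ejected from row 1 is w(i).

Step i=9: Q has 9 at row 2, column 3; remove 8 from row 2 of P and reverse-bump: 8 enters row 1 and ejects 7. So w(9) = 7. P is now [[1, 3, 8], [2, 6], [4], [5], [9]].
Step i=8: Q has 8 at row 5, column 1; remove 9 from row 5 of P and reverse-bump: 9 enters row 4 and ejects 5; 5 enters row 3 and ejects 4; 4 enters row 2 and ejects 2; 2 enters row 1 and ejects 1. So w(8) = 1. P is now [[2, 3, 8], [4, 6], [5], [9]].
Step i=7: Q has 7 at row 4, column 1; remove 9 from row 4 of P and reverse-bump: 9 enters row 3 and ejects 5; 5 enters row 2 and ejects 4; 4 enters row 1 and ejects 3. So w(7) = 3. P is now [[2, 4, 8], [5, 6], [9]].
Step i=6: Q has 6 at row 2, column 2; remove 6 from row 2 of P and reverse-bump: 6 enters row 1 and ejects 4. So w(6) = 4. P is now [[2, 6, 8], [5], [9]].
Step i=5: Q has 5 at row 3, column 1; remove 9 from row 3 of P and reverse-bump: 9 enters row 2 and ejects 5; 5 enters row 1 and ejects 2. So w(5) = 2. P is now [[5, 6, 8], [9]].
Step i=4: Q has 4 at row 1, column 3; remove that cell from P, ejecting 8. So w(4) = 8. P is now [[5, 6], [9]].
Step i=3: Q has 3 at row 1, column 2; remove that cell from P, ejecting 6. So w(3) = 6. P is now [[5], [9]].
Step i=2: Q has 2 at row 2, column 1; remove 9 from row 2 of P and reverse-bump: 9 enters row 1 and ejects 5. So w(2) = 5. P is now [[9]].
Step i=1: Q has 1 at row 1, column 1; remove that cell from P, ejecting 9. So w(1) = 9. P is now [].

So w = 9 5 6 8 2 4 3 1 7.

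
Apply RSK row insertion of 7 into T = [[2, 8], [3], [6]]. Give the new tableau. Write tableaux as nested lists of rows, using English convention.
In row 1, 7 replaces 8 (the leftmost entry greater than 7); 8 is bumped to row 2. 8 is appended to row 2. The new tableau is [[2, 7], [3, 8], [6]].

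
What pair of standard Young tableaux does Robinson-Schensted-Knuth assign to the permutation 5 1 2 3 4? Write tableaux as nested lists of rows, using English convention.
Insert each entry of the permutation into P by Schensted row insertion, recording in Q the position of each new cell.

Insert 5: appended to row 1. P = [[5]].
Insert 1: 1 bumps 5 from row 1; 5 starts row 2. P = [[1], [5]].
Insert 2: appended to row 1. P = [[1, 2], [5]].
Insert 3: appended to row 1. P = [[1, 2, 3], [5]].
Insert 4: appended to row 1. P = [[1, 2, 3, 4], [5]].

So P = [[1, 2, 3, 4], [5]], Q = [[1, 3, 4, 5], [2]].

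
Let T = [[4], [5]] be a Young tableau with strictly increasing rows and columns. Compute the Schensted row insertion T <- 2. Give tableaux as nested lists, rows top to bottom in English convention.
[[2], [4], [5]]

In row 1, 2 replaces 4 (the leftmost entry greater than 2); 4 is bumped to row 2. In row 2, 4 replaces 5 (the leftmost entry greater than 4); 5 is bumped to row 3. 5 starts a new row 3. The new tableau is [[2], [4], [5]].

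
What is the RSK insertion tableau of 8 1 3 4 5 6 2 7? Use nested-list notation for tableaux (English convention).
Insert 8: appended to row 1. P = [[8]].
Insert 1: 1 bumps 8 from row 1; 8 starts row 2. P = [[1], [8]].
Insert 3: appended to row 1. P = [[1, 3], [8]].
Insert 4: appended to row 1. P = [[1, 3, 4], [8]].
Insert 5: appended to row 1. P = [[1, 3, 4, 5], [8]].
Insert 6: appended to row 1. P = [[1, 3, 4, 5, 6], [8]].
Insert 2: 2 bumps 3 from row 1; 3 bumps 8 from row 2; 8 starts row 3. P = [[1, 2, 4, 5, 6], [3], [8]].
Insert 7: appended to row 1. P = [[1, 2, 4, 5, 6, 7], [3], [8]].

So P = [[1, 2, 4, 5, 6, 7], [3], [8]].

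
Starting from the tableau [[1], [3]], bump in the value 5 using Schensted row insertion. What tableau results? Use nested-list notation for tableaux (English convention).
[[1, 5], [3]]

5 is larger than every entry of row 1, so it is appended to row 1. The new tableau is [[1, 5], [3]].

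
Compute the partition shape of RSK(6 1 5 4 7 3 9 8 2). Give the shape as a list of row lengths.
[4, 2, 1, 1, 1]

Row-insert each entry into an empty tableau.

After inserting 6: P = [[6]].
After inserting 1: P = [[1], [6]].
After inserting 5: P = [[1, 5], [6]].
After inserting 4: P = [[1, 4], [5], [6]].
After inserting 7: P = [[1, 4, 7], [5], [6]].
After inserting 3: P = [[1, 3, 7], [4], [5], [6]].
After inserting 9: P = [[1, 3, 7, 9], [4], [5], [6]].
After inserting 8: P = [[1, 3, 7, 8], [4, 9], [5], [6]].
After inserting 2: P = [[1, 2, 7, 8], [3, 9], [4], [5], [6]].

The final insertion tableau P = [[1, 2, 7, 8], [3, 9], [4], [5], [6]] has shape [4, 2, 1, 1, 1].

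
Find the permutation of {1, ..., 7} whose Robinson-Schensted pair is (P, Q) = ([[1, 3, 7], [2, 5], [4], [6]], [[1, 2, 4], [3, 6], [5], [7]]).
Reverse the RSK construction: for i from n down to 1, find the cell of Q containing i, remove the entry at that cell from P, and reverse-bump it up through P; the value ejected from row 1 is w(i).

Step i=7: Q has 7 at row 4, column 1; remove 6 from row 4 of P and reverse-bump: 6 enters row 3 and ejects 4; 4 enters row 2 and ejects 2; 2 enters row 1 and ejects 1. So w(7) = 1. P is now [[2, 3, 7], [4, 5], [6]].
Step i=6: Q has 6 at row 2, column 2; remove 5 from row 2 of P and reverse-bump: 5 enters row 1 and ejects 3. So w(6) = 3. P is now [[2, 5, 7], [4], [6]].
Step i=5: Q has 5 at row 3, column 1; remove 6 from row 3 of P and reverse-bump: 6 enters row 2 and ejects 4; 4 enters row 1 and ejects 2. So w(5) = 2. P is now [[4, 5, 7], [6]].
Step i=4: Q has 4 at row 1, column 3; remove that cell from P, ejecting 7. So w(4) = 7. P is now [[4, 5], [6]].
Step i=3: Q has 3 at row 2, column 1; remove 6 from row 2 of P and reverse-bump: 6 enters row 1 and ejects 5. So w(3) = 5. P is now [[4, 6]].
Step i=2: Q has 2 at row 1, column 2; remove that cell from P, ejecting 6. So w(2) = 6. P is now [[4]].
Step i=1: Q has 1 at row 1, column 1; remove that cell from P, ejecting 4. So w(1) = 4. P is now [].

So w = 4 6 5 7 2 3 1.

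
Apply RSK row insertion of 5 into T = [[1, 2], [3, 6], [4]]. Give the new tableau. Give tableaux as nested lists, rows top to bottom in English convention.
5 is larger than every entry of row 1, so it is appended to row 1. The new tableau is [[1, 2, 5], [3, 6], [4]].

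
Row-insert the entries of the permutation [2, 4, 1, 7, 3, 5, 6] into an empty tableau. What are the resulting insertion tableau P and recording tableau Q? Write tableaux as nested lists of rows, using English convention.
P = [[1, 3, 5, 6], [2, 4, 7]], Q = [[1, 2, 4, 7], [3, 5, 6]]

Insert each entry of the permutation into P by Schensted row insertion, recording in Q the position of each new cell.

After inserting 2: P = [[2]].
After inserting 4: P = [[2, 4]].
After inserting 1: P = [[1, 4], [2]].
After inserting 7: P = [[1, 4, 7], [2]].
After inserting 3: P = [[1, 3, 7], [2, 4]].
After inserting 5: P = [[1, 3, 5], [2, 4, 7]].
After inserting 6: P = [[1, 3, 5, 6], [2, 4, 7]].

So P = [[1, 3, 5, 6], [2, 4, 7]], Q = [[1, 2, 4, 7], [3, 5, 6]].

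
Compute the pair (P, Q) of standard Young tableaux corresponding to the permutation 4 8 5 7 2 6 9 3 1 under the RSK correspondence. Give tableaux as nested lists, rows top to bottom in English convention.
P = [[1, 3, 6, 9], [2, 5], [4], [7], [8]], Q = [[1, 2, 4, 7], [3, 6], [5], [8], [9]]

Insert each entry of the permutation into P by Schensted row insertion, recording in Q the position of each new cell.

Insert 4: appended to row 1. P = [[4]].
Insert 8: appended to row 1. P = [[4, 8]].
Insert 5: 5 bumps 8 from row 1; 8 starts row 2. P = [[4, 5], [8]].
Insert 7: appended to row 1. P = [[4, 5, 7], [8]].
Insert 2: 2 bumps 4 from row 1; 4 bumps 8 from row 2; 8 starts row 3. P = [[2, 5, 7], [4], [8]].
Insert 6: 6 bumps 7 from row 1; 7 appends to row 2. P = [[2, 5, 6], [4, 7], [8]].
Insert 9: appended to row 1. P = [[2, 5, 6, 9], [4, 7], [8]].
Insert 3: 3 bumps 5 from row 1; 5 bumps 7 from row 2; 7 bumps 8 from row 3; 8 starts row 4. P = [[2, 3, 6, 9], [4, 5], [7], [8]].
Insert 1: 1 bumps 2 from row 1; 2 bumps 4 from row 2; 4 bumps 7 from row 3; 7 bumps 8 from row 4; 8 starts row 5. P = [[1, 3, 6, 9], [2, 5], [4], [7], [8]].

So P = [[1, 3, 6, 9], [2, 5], [4], [7], [8]], Q = [[1, 2, 4, 7], [3, 6], [5], [8], [9]].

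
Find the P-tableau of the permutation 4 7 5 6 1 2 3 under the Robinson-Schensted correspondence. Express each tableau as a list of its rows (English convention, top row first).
P = [[1, 2, 3], [4, 5, 6], [7]]

Insert 4: appended to row 1. P = [[4]].
Insert 7: appended to row 1. P = [[4, 7]].
Insert 5: 5 bumps 7 from row 1; 7 starts row 2. P = [[4, 5], [7]].
Insert 6: appended to row 1. P = [[4, 5, 6], [7]].
Insert 1: 1 bumps 4 from row 1; 4 bumps 7 from row 2; 7 starts row 3. P = [[1, 5, 6], [4], [7]].
Insert 2: 2 bumps 5 from row 1; 5 appends to row 2. P = [[1, 2, 6], [4, 5], [7]].
Insert 3: 3 bumps 6 from row 1; 6 appends to row 2. P = [[1, 2, 3], [4, 5, 6], [7]].

So P = [[1, 2, 3], [4, 5, 6], [7]].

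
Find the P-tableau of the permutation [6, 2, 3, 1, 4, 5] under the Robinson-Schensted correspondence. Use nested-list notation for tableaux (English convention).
Insert 6: appended to row 1. P = [[6]].
Insert 2: 2 bumps 6 from row 1; 6 starts row 2. P = [[2], [6]].
Insert 3: appended to row 1. P = [[2, 3], [6]].
Insert 1: 1 bumps 2 from row 1; 2 bumps 6 from row 2; 6 starts row 3. P = [[1, 3], [2], [6]].
Insert 4: appended to row 1. P = [[1, 3, 4], [2], [6]].
Insert 5: appended to row 1. P = [[1, 3, 4, 5], [2], [6]].

So P = [[1, 3, 4, 5], [2], [6]].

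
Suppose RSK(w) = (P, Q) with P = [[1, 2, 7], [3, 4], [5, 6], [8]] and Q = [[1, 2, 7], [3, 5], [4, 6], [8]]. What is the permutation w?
Reverse the RSK construction: for i from n down to 1, find the cell of Q containing i, remove the entry at that cell from P, and reverse-bump it up through P; the value ejected from row 1 is w(i).

Step i=8: Q has 8 at row 4, column 1; remove 8 from row 4 of P and reverse-bump: 8 enters row 3 and ejects 6; 6 enters row 2 and ejects 4; 4 enters row 1 and ejects 2. So w(8) = 2. P is now [[1, 4, 7], [3, 6], [5, 8]].
Step i=7: Q has 7 at row 1, column 3; remove that cell from P, ejecting 7. So w(7) = 7. P is now [[1, 4], [3, 6], [5, 8]].
Step i=6: Q has 6 at row 3, column 2; remove 8 from row 3 of P and reverse-bump: 8 enters row 2 and ejects 6; 6 enters row 1 and ejects 4. So w(6) = 4. P is now [[1, 6], [3, 8], [5]].
Step i=5: Q has 5 at row 2, column 2; remove 8 from row 2 of P and reverse-bump: 8 enters row 1 and ejects 6. So w(5) = 6. P is now [[1, 8], [3], [5]].
Step i=4: Q has 4 at row 3, column 1; remove 5 from row 3 of P and reverse-bump: 5 enters row 2 and ejects 3; 3 enters row 1 and ejects 1. So w(4) = 1. P is now [[3, 8], [5]].
Step i=3: Q has 3 at row 2, column 1; remove 5 from row 2 of P and reverse-bump: 5 enters row 1 and ejects 3. So w(3) = 3. P is now [[5, 8]].
Step i=2: Q has 2 at row 1, column 2; remove that cell from P, ejecting 8. So w(2) = 8. P is now [[5]].
Step i=1: Q has 1 at row 1, column 1; remove that cell from P, ejecting 5. So w(1) = 5. P is now [].

So w = 5 8 3 1 6 4 7 2.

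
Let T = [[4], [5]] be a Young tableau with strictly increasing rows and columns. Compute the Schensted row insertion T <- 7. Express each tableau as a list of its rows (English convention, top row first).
[[4, 7], [5]]

7 is larger than every entry of row 1, so it is appended to row 1. The new tableau is [[4, 7], [5]].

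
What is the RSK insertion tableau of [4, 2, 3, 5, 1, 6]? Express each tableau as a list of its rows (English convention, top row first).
P = [[1, 3, 5, 6], [2], [4]]

After inserting 4: P = [[4]].
After inserting 2: P = [[2], [4]].
After inserting 3: P = [[2, 3], [4]].
After inserting 5: P = [[2, 3, 5], [4]].
After inserting 1: P = [[1, 3, 5], [2], [4]].
After inserting 6: P = [[1, 3, 5, 6], [2], [4]].

So P = [[1, 3, 5, 6], [2], [4]].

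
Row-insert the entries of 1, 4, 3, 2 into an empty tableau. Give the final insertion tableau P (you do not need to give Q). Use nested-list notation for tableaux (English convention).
Insert 1: appended to row 1. P = [[1]].
Insert 4: appended to row 1. P = [[1, 4]].
Insert 3: 3 bumps 4 from row 1; 4 starts row 2. P = [[1, 3], [4]].
Insert 2: 2 bumps 3 from row 1; 3 bumps 4 from row 2; 4 starts row 3. P = [[1, 2], [3], [4]].

So P = [[1, 2], [3], [4]].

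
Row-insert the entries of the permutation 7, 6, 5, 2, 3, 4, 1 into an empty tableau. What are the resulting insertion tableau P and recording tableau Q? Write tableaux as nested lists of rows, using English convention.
Insert each entry of the permutation into P by Schensted row insertion, recording in Q the position of each new cell.

Insert 7: appended to row 1. P = [[7]].
Insert 6: 6 bumps 7 from row 1; 7 starts row 2. P = [[6], [7]].
Insert 5: 5 bumps 6 from row 1; 6 bumps 7 from row 2; 7 starts row 3. P = [[5], [6], [7]].
Insert 2: 2 bumps 5 from row 1; 5 bumps 6 from row 2; 6 bumps 7 from row 3; 7 starts row 4. P = [[2], [5], [6], [7]].
Insert 3: appended to row 1. P = [[2, 3], [5], [6], [7]].
Insert 4: appended to row 1. P = [[2, 3, 4], [5], [6], [7]].
Insert 1: 1 bumps 2 from row 1; 2 bumps 5 from row 2; 5 bumps 6 from row 3; 6 bumps 7 from row 4; 7 starts row 5. P = [[1, 3, 4], [2], [5], [6], [7]].

So P = [[1, 3, 4], [2], [5], [6], [7]], Q = [[1, 5, 6], [2], [3], [4], [7]].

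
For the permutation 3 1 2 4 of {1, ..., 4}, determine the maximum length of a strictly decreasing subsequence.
2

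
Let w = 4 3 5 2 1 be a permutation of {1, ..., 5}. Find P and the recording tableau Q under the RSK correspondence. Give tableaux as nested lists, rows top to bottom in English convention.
P = [[1, 5], [2], [3], [4]], Q = [[1, 3], [2], [4], [5]]

Insert each entry of the permutation into P by Schensted row insertion, recording in Q the position of each new cell.

After inserting 4: P = [[4]].
After inserting 3: P = [[3], [4]].
After inserting 5: P = [[3, 5], [4]].
After inserting 2: P = [[2, 5], [3], [4]].
After inserting 1: P = [[1, 5], [2], [3], [4]].

So P = [[1, 5], [2], [3], [4]], Q = [[1, 3], [2], [4], [5]].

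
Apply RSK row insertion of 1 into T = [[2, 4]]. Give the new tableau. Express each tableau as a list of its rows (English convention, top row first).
[[1, 4], [2]]

In row 1, 1 replaces 2 (the leftmost entry greater than 1); 2 is bumped to row 2. 2 starts a new row 2. The new tableau is [[1, 4], [2]].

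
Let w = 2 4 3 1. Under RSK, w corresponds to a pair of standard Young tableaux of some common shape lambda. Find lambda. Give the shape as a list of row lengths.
[2, 1, 1]

Row-insert each entry into an empty tableau.

After inserting 2: P = [[2]].
After inserting 4: P = [[2, 4]].
After inserting 3: P = [[2, 3], [4]].
After inserting 1: P = [[1, 3], [2], [4]].

The final insertion tableau P = [[1, 3], [2], [4]] has shape [2, 1, 1].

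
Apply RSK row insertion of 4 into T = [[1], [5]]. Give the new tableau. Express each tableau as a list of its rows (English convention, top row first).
4 is larger than every entry of row 1, so it is appended to row 1. The new tableau is [[1, 4], [5]].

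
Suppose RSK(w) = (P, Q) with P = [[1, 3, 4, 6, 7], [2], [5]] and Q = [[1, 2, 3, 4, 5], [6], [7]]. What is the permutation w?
Reverse the RSK construction: for i from n down to 1, find the cell of Q containing i, remove the entry at that cell from P, and reverse-bump it up through P; the value ejected from row 1 is w(i).

Step i=7: Q has 7 at row 3, column 1; remove 5 from row 3 of P and reverse-bump: 5 enters row 2 and ejects 2; 2 enters row 1 and ejects 1. So w(7) = 1. P is now [[2, 3, 4, 6, 7], [5]].
Step i=6: Q has 6 at row 2, column 1; remove 5 from row 2 of P and reverse-bump: 5 enters row 1 and ejects 4. So w(6) = 4. P is now [[2, 3, 5, 6, 7]].
Step i=5: Q has 5 at row 1, column 5; remove that cell from P, ejecting 7. So w(5) = 7. P is now [[2, 3, 5, 6]].
Step i=4: Q has 4 at row 1, column 4; remove that cell from P, ejecting 6. So w(4) = 6. P is now [[2, 3, 5]].
Step i=3: Q has 3 at row 1, column 3; remove that cell from P, ejecting 5. So w(3) = 5. P is now [[2, 3]].
Step i=2: Q has 2 at row 1, column 2; remove that cell from P, ejecting 3. So w(2) = 3. P is now [[2]].
Step i=1: Q has 1 at row 1, column 1; remove that cell from P, ejecting 2. So w(1) = 2. P is now [].

So w = 2 3 5 6 7 4 1.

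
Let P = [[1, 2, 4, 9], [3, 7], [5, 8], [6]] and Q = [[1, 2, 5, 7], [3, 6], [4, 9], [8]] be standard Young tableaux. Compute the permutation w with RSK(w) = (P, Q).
1 6 5 3 8 7 9 2 4

Reverse RSK: for i = n, n-1, ..., 1, locate i in Q, remove the corresponding corner cell from P, and reverse-bump its entry up through P; the value ejected from row 1 is w(i).

So w = 1 6 5 3 8 7 9 2 4.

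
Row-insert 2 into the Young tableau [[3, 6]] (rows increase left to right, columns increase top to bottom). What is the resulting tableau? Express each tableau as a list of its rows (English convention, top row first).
In row 1, 2 replaces 3 (the leftmost entry greater than 2); 3 is bumped to row 2. 3 starts a new row 2. The new tableau is [[2, 6], [3]].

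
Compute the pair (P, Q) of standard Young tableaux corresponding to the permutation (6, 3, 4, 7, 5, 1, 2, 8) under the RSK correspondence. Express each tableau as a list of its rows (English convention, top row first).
P = [[1, 2, 5, 8], [3, 4], [6, 7]], Q = [[1, 3, 4, 8], [2, 5], [6, 7]]

Insert each entry of the permutation into P by Schensted row insertion, recording in Q the position of each new cell.

Insert 6: appended to row 1. P = [[6]].
Insert 3: 3 bumps 6 from row 1; 6 starts row 2. P = [[3], [6]].
Insert 4: appended to row 1. P = [[3, 4], [6]].
Insert 7: appended to row 1. P = [[3, 4, 7], [6]].
Insert 5: 5 bumps 7 from row 1; 7 appends to row 2. P = [[3, 4, 5], [6, 7]].
Insert 1: 1 bumps 3 from row 1; 3 bumps 6 from row 2; 6 starts row 3. P = [[1, 4, 5], [3, 7], [6]].
Insert 2: 2 bumps 4 from row 1; 4 bumps 7 from row 2; 7 appends to row 3. P = [[1, 2, 5], [3, 4], [6, 7]].
Insert 8: appended to row 1. P = [[1, 2, 5, 8], [3, 4], [6, 7]].

So P = [[1, 2, 5, 8], [3, 4], [6, 7]], Q = [[1, 3, 4, 8], [2, 5], [6, 7]].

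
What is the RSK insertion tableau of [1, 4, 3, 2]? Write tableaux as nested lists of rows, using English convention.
Insert 1: appended to row 1. P = [[1]].
Insert 4: appended to row 1. P = [[1, 4]].
Insert 3: 3 bumps 4 from row 1; 4 starts row 2. P = [[1, 3], [4]].
Insert 2: 2 bumps 3 from row 1; 3 bumps 4 from row 2; 4 starts row 3. P = [[1, 2], [3], [4]].

So P = [[1, 2], [3], [4]].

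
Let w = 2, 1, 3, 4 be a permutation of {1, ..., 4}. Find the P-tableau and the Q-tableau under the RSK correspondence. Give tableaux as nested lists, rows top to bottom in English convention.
P = [[1, 3, 4], [2]], Q = [[1, 3, 4], [2]]

Insert each entry of the permutation into P by Schensted row insertion, recording in Q the position of each new cell.

Insert 2: appended to row 1. P = [[2]].
Insert 1: 1 bumps 2 from row 1; 2 starts row 2. P = [[1], [2]].
Insert 3: appended to row 1. P = [[1, 3], [2]].
Insert 4: appended to row 1. P = [[1, 3, 4], [2]].

So P = [[1, 3, 4], [2]], Q = [[1, 3, 4], [2]].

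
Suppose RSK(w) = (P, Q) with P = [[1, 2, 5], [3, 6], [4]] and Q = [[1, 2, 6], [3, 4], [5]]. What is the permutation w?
4 6 1 3 2 5

Reverse the RSK construction: for i from n down to 1, find the cell of Q containing i, remove the entry at that cell from P, and reverse-bump it up through P; the value ejected from row 1 is w(i).

Step i=6: Q has 6 at row 1, column 3; remove that cell from P, ejecting 5. So w(6) = 5. P is now [[1, 2], [3, 6], [4]].
Step i=5: Q has 5 at row 3, column 1; remove 4 from row 3 of P and reverse-bump: 4 enters row 2 and ejects 3; 3 enters row 1 and ejects 2. So w(5) = 2. P is now [[1, 3], [4, 6]].
Step i=4: Q has 4 at row 2, column 2; remove 6 from row 2 of P and reverse-bump: 6 enters row 1 and ejects 3. So w(4) = 3. P is now [[1, 6], [4]].
Step i=3: Q has 3 at row 2, column 1; remove 4 from row 2 of P and reverse-bump: 4 enters row 1 and ejects 1. So w(3) = 1. P is now [[4, 6]].
Step i=2: Q has 2 at row 1, column 2; remove that cell from P, ejecting 6. So w(2) = 6. P is now [[4]].
Step i=1: Q has 1 at row 1, column 1; remove that cell from P, ejecting 4. So w(1) = 4. P is now [].

So w = 4 6 1 3 2 5.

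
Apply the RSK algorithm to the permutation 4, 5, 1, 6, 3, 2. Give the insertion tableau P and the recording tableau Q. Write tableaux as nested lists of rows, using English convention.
P = [[1, 2, 6], [3, 5], [4]], Q = [[1, 2, 4], [3, 5], [6]]

Insert each entry of the permutation into P by Schensted row insertion, recording in Q the position of each new cell.

Insert 4: appended to row 1. P = [[4]].
Insert 5: appended to row 1. P = [[4, 5]].
Insert 1: 1 bumps 4 from row 1; 4 starts row 2. P = [[1, 5], [4]].
Insert 6: appended to row 1. P = [[1, 5, 6], [4]].
Insert 3: 3 bumps 5 from row 1; 5 appends to row 2. P = [[1, 3, 6], [4, 5]].
Insert 2: 2 bumps 3 from row 1; 3 bumps 4 from row 2; 4 starts row 3. P = [[1, 2, 6], [3, 5], [4]].

So P = [[1, 2, 6], [3, 5], [4]], Q = [[1, 2, 4], [3, 5], [6]].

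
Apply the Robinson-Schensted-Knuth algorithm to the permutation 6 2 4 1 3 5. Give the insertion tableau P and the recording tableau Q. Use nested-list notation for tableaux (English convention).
P = [[1, 3, 5], [2, 4], [6]], Q = [[1, 3, 6], [2, 5], [4]]

Insert each entry of the permutation into P by Schensted row insertion, recording in Q the position of each new cell.

Insert 6: appended to row 1. P = [[6]].
Insert 2: 2 bumps 6 from row 1; 6 starts row 2. P = [[2], [6]].
Insert 4: appended to row 1. P = [[2, 4], [6]].
Insert 1: 1 bumps 2 from row 1; 2 bumps 6 from row 2; 6 starts row 3. P = [[1, 4], [2], [6]].
Insert 3: 3 bumps 4 from row 1; 4 appends to row 2. P = [[1, 3], [2, 4], [6]].
Insert 5: appended to row 1. P = [[1, 3, 5], [2, 4], [6]].

So P = [[1, 3, 5], [2, 4], [6]], Q = [[1, 3, 6], [2, 5], [4]].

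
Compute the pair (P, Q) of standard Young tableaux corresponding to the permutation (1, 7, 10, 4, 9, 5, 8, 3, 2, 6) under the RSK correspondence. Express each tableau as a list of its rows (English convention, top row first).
P = [[1, 2, 5, 6], [3, 8], [4, 9], [7], [10]], Q = [[1, 2, 3, 7], [4, 5], [6, 10], [8], [9]]

Insert each entry of the permutation into P by Schensted row insertion, recording in Q the position of each new cell.

Insert 1: appended to row 1. P = [[1]].
Insert 7: appended to row 1. P = [[1, 7]].
Insert 10: appended to row 1. P = [[1, 7, 10]].
Insert 4: 4 bumps 7 from row 1; 7 starts row 2. P = [[1, 4, 10], [7]].
Insert 9: 9 bumps 10 from row 1; 10 appends to row 2. P = [[1, 4, 9], [7, 10]].
Insert 5: 5 bumps 9 from row 1; 9 bumps 10 from row 2; 10 starts row 3. P = [[1, 4, 5], [7, 9], [10]].
Insert 8: appended to row 1. P = [[1, 4, 5, 8], [7, 9], [10]].
Insert 3: 3 bumps 4 from row 1; 4 bumps 7 from row 2; 7 bumps 10 from row 3; 10 starts row 4. P = [[1, 3, 5, 8], [4, 9], [7], [10]].
Insert 2: 2 bumps 3 from row 1; 3 bumps 4 from row 2; 4 bumps 7 from row 3; 7 bumps 10 from row 4; 10 starts row 5. P = [[1, 2, 5, 8], [3, 9], [4], [7], [10]].
Insert 6: 6 bumps 8 from row 1; 8 bumps 9 from row 2; 9 appends to row 3. P = [[1, 2, 5, 6], [3, 8], [4, 9], [7], [10]].

So P = [[1, 2, 5, 6], [3, 8], [4, 9], [7], [10]], Q = [[1, 2, 3, 7], [4, 5], [6, 10], [8], [9]].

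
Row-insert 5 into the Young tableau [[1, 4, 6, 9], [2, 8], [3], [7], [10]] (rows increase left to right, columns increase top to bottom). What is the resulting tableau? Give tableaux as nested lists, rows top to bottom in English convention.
[[1, 4, 5, 9], [2, 6], [3, 8], [7], [10]]

In row 1, 5 replaces 6 (the leftmost entry greater than 5); 6 is bumped to row 2. In row 2, 6 replaces 8 (the leftmost entry greater than 6); 8 is bumped to row 3. 8 is appended to row 3. The new tableau is [[1, 4, 5, 9], [2, 6], [3, 8], [7], [10]].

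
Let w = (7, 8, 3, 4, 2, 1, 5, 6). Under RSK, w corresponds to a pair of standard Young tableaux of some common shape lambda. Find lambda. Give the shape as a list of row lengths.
Row-insert each entry into an empty tableau.

After inserting 7: P = [[7]].
After inserting 8: P = [[7, 8]].
After inserting 3: P = [[3, 8], [7]].
After inserting 4: P = [[3, 4], [7, 8]].
After inserting 2: P = [[2, 4], [3, 8], [7]].
After inserting 1: P = [[1, 4], [2, 8], [3], [7]].
After inserting 5: P = [[1, 4, 5], [2, 8], [3], [7]].
After inserting 6: P = [[1, 4, 5, 6], [2, 8], [3], [7]].

The final insertion tableau P = [[1, 4, 5, 6], [2, 8], [3], [7]] has shape [4, 2, 1, 1].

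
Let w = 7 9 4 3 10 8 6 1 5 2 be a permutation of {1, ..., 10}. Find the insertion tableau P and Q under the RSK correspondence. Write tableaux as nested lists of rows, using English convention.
P = [[1, 2, 10], [3, 5], [4, 6], [7, 8], [9]], Q = [[1, 2, 5], [3, 6], [4, 7], [8, 9], [10]]

Insert each entry of the permutation into P by Schensted row insertion, recording in Q the position of each new cell.

Insert 7: appended to row 1. P = [[7]].
Insert 9: appended to row 1. P = [[7, 9]].
Insert 4: 4 bumps 7 from row 1; 7 starts row 2. P = [[4, 9], [7]].
Insert 3: 3 bumps 4 from row 1; 4 bumps 7 from row 2; 7 starts row 3. P = [[3, 9], [4], [7]].
Insert 10: appended to row 1. P = [[3, 9, 10], [4], [7]].
Insert 8: 8 bumps 9 from row 1; 9 appends to row 2. P = [[3, 8, 10], [4, 9], [7]].
Insert 6: 6 bumps 8 from row 1; 8 bumps 9 from row 2; 9 appends to row 3. P = [[3, 6, 10], [4, 8], [7, 9]].
Insert 1: 1 bumps 3 from row 1; 3 bumps 4 from row 2; 4 bumps 7 from row 3; 7 starts row 4. P = [[1, 6, 10], [3, 8], [4, 9], [7]].
Insert 5: 5 bumps 6 from row 1; 6 bumps 8 from row 2; 8 bumps 9 from row 3; 9 appends to row 4. P = [[1, 5, 10], [3, 6], [4, 8], [7, 9]].
Insert 2: 2 bumps 5 from row 1; 5 bumps 6 from row 2; 6 bumps 8 from row 3; 8 bumps 9 from row 4; 9 starts row 5. P = [[1, 2, 10], [3, 5], [4, 6], [7, 8], [9]].

So P = [[1, 2, 10], [3, 5], [4, 6], [7, 8], [9]], Q = [[1, 2, 5], [3, 6], [4, 7], [8, 9], [10]].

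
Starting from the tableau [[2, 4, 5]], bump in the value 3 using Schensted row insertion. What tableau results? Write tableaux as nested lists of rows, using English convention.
[[2, 3, 5], [4]]

In row 1, 3 replaces 4 (the leftmost entry greater than 3); 4 is bumped to row 2. 4 starts a new row 2. The new tableau is [[2, 3, 5], [4]].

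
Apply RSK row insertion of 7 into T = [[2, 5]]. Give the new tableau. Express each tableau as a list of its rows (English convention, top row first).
[[2, 5, 7]]

7 is larger than every entry of row 1, so it is appended to row 1. The new tableau is [[2, 5, 7]].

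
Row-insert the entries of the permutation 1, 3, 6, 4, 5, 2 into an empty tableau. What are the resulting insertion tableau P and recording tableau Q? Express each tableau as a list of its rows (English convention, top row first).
Insert each entry of the permutation into P by Schensted row insertion, recording in Q the position of each new cell.

Insert 1: appended to row 1. P = [[1]], Q = [[1]].
Insert 3: appended to row 1. P = [[1, 3]], Q = [[1, 2]].
Insert 6: appended to row 1. P = [[1, 3, 6]], Q = [[1, 2, 3]].
Insert 4: 4 bumps 6 from row 1; 6 starts row 2. P = [[1, 3, 4], [6]], Q = [[1, 2, 3], [4]].
Insert 5: appended to row 1. P = [[1, 3, 4, 5], [6]], Q = [[1, 2, 3, 5], [4]].
Insert 2: 2 bumps 3 from row 1; 3 bumps 6 from row 2; 6 starts row 3. P = [[1, 2, 4, 5], [3], [6]], Q = [[1, 2, 3, 5], [4], [6]].

So P = [[1, 2, 4, 5], [3], [6]], Q = [[1, 2, 3, 5], [4], [6]].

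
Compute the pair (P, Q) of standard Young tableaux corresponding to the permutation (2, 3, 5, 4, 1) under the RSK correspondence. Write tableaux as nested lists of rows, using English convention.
P = [[1, 3, 4], [2], [5]], Q = [[1, 2, 3], [4], [5]]

Insert each entry of the permutation into P by Schensted row insertion, recording in Q the position of each new cell.

Insert 2: appended to row 1. P = [[2]], Q = [[1]].
Insert 3: appended to row 1. P = [[2, 3]], Q = [[1, 2]].
Insert 5: appended to row 1. P = [[2, 3, 5]], Q = [[1, 2, 3]].
Insert 4: 4 bumps 5 from row 1; 5 starts row 2. P = [[2, 3, 4], [5]], Q = [[1, 2, 3], [4]].
Insert 1: 1 bumps 2 from row 1; 2 bumps 5 from row 2; 5 starts row 3. P = [[1, 3, 4], [2], [5]], Q = [[1, 2, 3], [4], [5]].

So P = [[1, 3, 4], [2], [5]], Q = [[1, 2, 3], [4], [5]].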